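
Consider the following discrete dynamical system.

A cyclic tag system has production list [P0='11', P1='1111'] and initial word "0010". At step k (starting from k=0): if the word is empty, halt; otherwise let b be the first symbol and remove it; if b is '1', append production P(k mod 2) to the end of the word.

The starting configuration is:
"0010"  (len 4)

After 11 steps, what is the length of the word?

15

step 0: "0010"  (len 4)
step 1: "010"  (len 3)
step 2: "10"  (len 2)
step 3: "011"  (len 3)
step 4: "11"  (len 2)
step 5: "111"  (len 3)
step 6: "111111"  (len 6)
step 7: "1111111"  (len 7)
step 8: "1111111111"  (len 10)
step 9: "11111111111"  (len 11)
step 10: "11111111111111"  (len 14)
step 11: "111111111111111"  (len 15)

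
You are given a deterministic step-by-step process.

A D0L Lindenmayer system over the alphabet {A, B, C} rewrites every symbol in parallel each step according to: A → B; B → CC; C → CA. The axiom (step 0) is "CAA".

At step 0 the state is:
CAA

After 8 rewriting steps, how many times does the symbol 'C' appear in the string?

89

[0] CAA
[1] CABB
[2] CABCCCC
[3] CABCCCACACACA
[4] CABCCCACACABCABCABCAB
[5] CABCCCACACABCABCABCCCABCCCABCCCABCC
[6] CABCCCACACABCABCABCCCABCCCABCCCACACABCCCACACABCCCACACABCCCACA
[7] CABCCCACACABCABCABCCCABCCCABCCCACACABCCCACACABCCCACACABCABCABCCCACACABCABCABCCCACACABCABCABCCCACACABCAB
[8] CABCCCACACABCABCABCCCABCCCABCCCACACABCCCACACABCCCACACABCAB…BCCCABCCCABCCCACACABCABCABCCCABCCCABCCCACACABCABCABCCCABCC  (len 173)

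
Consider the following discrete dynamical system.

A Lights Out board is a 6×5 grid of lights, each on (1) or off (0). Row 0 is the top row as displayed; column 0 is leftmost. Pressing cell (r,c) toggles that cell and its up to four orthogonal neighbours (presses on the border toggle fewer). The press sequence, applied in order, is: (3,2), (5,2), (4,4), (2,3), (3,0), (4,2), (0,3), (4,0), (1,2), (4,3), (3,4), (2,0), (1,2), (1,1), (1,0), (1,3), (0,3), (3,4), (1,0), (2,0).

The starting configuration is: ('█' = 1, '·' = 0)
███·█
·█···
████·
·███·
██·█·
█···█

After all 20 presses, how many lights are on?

15

step 0: ███·█
·█···
████·
·███·
██·█·
█···█
step 1: ███·█
·█···
██·█·
·····
████·
█···█
step 2: ███·█
·█···
██·█·
·····
██·█·
█████
step 3: ███·█
·█···
██·█·
····█
██··█
████·
step 4: ███·█
·█·█·
███·█
···██
██··█
████·
step 5: ███·█
·█·█·
·██·█
██·██
·█··█
████·
step 6: ███·█
·█·█·
·██·█
█████
··███
██·█·
step 7: ██·█·
·█···
·██·█
█████
··███
██·█·
step 8: ██·█·
·█···
·██·█
·████
█████
·█·█·
step 9: ████·
··██·
·█··█
·████
█████
·█·█·
step 10: ████·
··██·
·█··█
·██·█
██···
·█···
step 11: ████·
··██·
·█···
·███·
██··█
·█···
step 12: ████·
█·██·
█····
████·
██··█
·█···
step 13: ██·█·
██···
█·█··
████·
██··█
·█···
step 14: █··█·
··█··
███··
████·
██··█
·█···
step 15: ···█·
███··
·██··
████·
██··█
·█···
step 16: ·····
██·██
·███·
████·
██··█
·█···
step 17: ··███
██··█
·███·
████·
██··█
·█···
step 18: ··███
██··█
·████
███·█
██···
·█···
step 19: █·███
····█
█████
███·█
██···
·█···
step 20: █·███
█···█
··███
·██·█
██···
·█···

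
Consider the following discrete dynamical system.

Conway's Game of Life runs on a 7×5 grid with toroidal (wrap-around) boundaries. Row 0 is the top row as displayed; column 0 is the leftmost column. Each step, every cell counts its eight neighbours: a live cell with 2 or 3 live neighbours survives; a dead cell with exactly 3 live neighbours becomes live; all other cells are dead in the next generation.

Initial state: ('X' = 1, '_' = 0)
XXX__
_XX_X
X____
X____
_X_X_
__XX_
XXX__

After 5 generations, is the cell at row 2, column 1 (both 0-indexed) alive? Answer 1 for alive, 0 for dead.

1

k=0  XXX__
_XX_X
X____
X____
_X_X_
__XX_
XXX__
k=1  ____X
__XXX
X___X
XX__X
_X_XX
X__XX
X___X
k=2  _____
_____
__X__
_XX__
_X___
_XX__
_____
k=3  _____
_____
_XX__
_XX__
X____
_XX__
_____
k=4  _____
_____
_XX__
X_X__
X____
_X___
_____
k=5  _____
_____
_XX__
X_X__
X____
_____
_____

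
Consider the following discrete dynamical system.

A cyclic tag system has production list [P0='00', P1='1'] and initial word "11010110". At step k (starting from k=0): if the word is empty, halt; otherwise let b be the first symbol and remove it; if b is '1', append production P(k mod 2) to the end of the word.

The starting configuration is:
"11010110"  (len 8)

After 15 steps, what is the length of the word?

5

t=0: "11010110"  (len 8)
t=1: "101011000"  (len 9)
t=2: "010110001"  (len 9)
t=3: "10110001"  (len 8)
t=4: "01100011"  (len 8)
t=5: "1100011"  (len 7)
t=6: "1000111"  (len 7)
t=7: "00011100"  (len 8)
t=8: "0011100"  (len 7)
t=9: "011100"  (len 6)
t=10: "11100"  (len 5)
t=11: "110000"  (len 6)
t=12: "100001"  (len 6)
t=13: "0000100"  (len 7)
t=14: "000100"  (len 6)
t=15: "00100"  (len 5)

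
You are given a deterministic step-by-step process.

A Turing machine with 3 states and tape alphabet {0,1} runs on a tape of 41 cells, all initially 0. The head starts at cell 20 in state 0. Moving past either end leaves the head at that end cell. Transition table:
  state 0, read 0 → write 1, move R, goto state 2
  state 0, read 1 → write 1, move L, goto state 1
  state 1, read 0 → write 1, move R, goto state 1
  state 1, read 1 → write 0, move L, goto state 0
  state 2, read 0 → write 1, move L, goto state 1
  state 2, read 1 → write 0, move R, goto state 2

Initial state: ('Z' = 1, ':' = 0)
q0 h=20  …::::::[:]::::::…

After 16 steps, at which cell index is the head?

16

[0] q0 h=20  …::::::[:]::::::…
[1] q2 h=21  …:::::Z[:]::::::…
[2] q1 h=20  …::::::[Z]Z:::::…
[3] q0 h=19  …::::::[:]:Z::::…
[4] q2 h=20  …:::::Z[:]Z:::::…
[5] q1 h=19  …::::::[Z]ZZ::::…
[6] q0 h=18  …::::::[:]:ZZ:::…
[7] q2 h=19  …:::::Z[:]ZZ::::…
[8] q1 h=18  …::::::[Z]ZZZ:::…
[9] q0 h=17  …::::::[:]:ZZZ::…
[10] q2 h=18  …:::::Z[:]ZZZ:::…
[11] q1 h=17  …::::::[Z]ZZZZ::…
[12] q0 h=16  …::::::[:]:ZZZZ:…
[13] q2 h=17  …:::::Z[:]ZZZZ::…
[14] q1 h=16  …::::::[Z]ZZZZZ:…
[15] q0 h=15  …::::::[:]:ZZZZZ…
[16] q2 h=16  …:::::Z[:]ZZZZZ:…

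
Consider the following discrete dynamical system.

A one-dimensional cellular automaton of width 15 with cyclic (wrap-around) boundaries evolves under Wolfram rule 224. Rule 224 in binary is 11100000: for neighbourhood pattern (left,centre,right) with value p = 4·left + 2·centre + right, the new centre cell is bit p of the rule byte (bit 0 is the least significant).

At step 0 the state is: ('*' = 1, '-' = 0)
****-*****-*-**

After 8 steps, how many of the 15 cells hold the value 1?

t=0: ****-*****-*-**
t=1: *****-*****-*-*
t=2: ******-*****-*-
t=3: -******-*****-*
t=4: *-******-*****-
t=5: -*-******-*****
t=6: *-*-******-****
t=7: **-*-******-***
t=8: ***-*-******-**

12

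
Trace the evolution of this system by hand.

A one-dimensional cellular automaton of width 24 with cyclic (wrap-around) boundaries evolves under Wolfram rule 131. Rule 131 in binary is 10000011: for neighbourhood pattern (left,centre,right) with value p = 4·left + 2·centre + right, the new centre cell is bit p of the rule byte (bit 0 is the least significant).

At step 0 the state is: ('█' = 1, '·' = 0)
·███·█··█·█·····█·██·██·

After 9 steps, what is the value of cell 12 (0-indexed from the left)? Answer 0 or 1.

[0] ·███·█··█·█·····█·██·██·
[1] █·█····█····████········
[2] ····███··███·██··███████
[3] ·███·█··█·█·····█·█████·
[4] █·█····█····████···███··
[5] ····███··███·██··██·█··█
[6] ·███·█··█·█·····█·····█·
[7] █·█····█····████··████··
[8] ····███··███·██··█·██··█
[9] ·███·█··█·█·····█·····█·

0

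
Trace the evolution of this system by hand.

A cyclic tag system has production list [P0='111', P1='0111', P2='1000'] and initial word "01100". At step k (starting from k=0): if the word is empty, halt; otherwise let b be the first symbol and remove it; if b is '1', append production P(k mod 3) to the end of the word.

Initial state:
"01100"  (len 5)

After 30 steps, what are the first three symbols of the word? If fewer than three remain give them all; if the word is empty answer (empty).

k=0  "01100"  (len 5)
k=1  "1100"  (len 4)
k=2  "1000111"  (len 7)
k=3  "0001111000"  (len 10)
k=4  "001111000"  (len 9)
k=5  "01111000"  (len 8)
k=6  "1111000"  (len 7)
k=7  "111000111"  (len 9)
k=8  "110001110111"  (len 12)
k=9  "100011101111000"  (len 15)
k=10  "00011101111000111"  (len 17)
k=11  "0011101111000111"  (len 16)
k=12  "011101111000111"  (len 15)
k=13  "11101111000111"  (len 14)
k=14  "11011110001110111"  (len 17)
k=15  "10111100011101111000"  (len 20)
k=16  "0111100011101111000111"  (len 22)
k=17  "111100011101111000111"  (len 21)
k=18  "111000111011110001111000"  (len 24)
k=19  "11000111011110001111000111"  (len 26)
k=20  "10001110111100011110001110111"  (len 29)
k=21  "00011101111000111100011101111000"  (len 32)
k=22  "0011101111000111100011101111000"  (len 31)
k=23  "011101111000111100011101111000"  (len 30)
k=24  "11101111000111100011101111000"  (len 29)
k=25  "1101111000111100011101111000111"  (len 31)
k=26  "1011110001111000111011110001110111"  (len 34)
k=27  "0111100011110001110111100011101111000"  (len 37)
k=28  "111100011110001110111100011101111000"  (len 36)
k=29  "111000111100011101111000111011110000111"  (len 39)
k=30  "110001111000111011110001110111100001111000"  (len 42)

110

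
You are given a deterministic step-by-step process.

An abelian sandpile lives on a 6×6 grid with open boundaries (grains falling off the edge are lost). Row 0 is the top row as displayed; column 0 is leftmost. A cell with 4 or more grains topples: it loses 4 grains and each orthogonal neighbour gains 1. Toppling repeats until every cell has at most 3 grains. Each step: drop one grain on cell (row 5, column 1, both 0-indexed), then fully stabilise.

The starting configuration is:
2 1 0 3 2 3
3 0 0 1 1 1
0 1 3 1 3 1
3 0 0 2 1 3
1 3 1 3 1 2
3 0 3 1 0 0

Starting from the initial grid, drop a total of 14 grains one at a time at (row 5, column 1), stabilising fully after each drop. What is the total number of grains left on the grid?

60

[0] 2 1 0 3 2 3
3 0 0 1 1 1
0 1 3 1 3 1
3 0 0 2 1 3
1 3 1 3 1 2
3 0 3 1 0 0
[1] 2 1 0 3 2 3
3 0 0 1 1 1
0 1 3 1 3 1
3 0 0 2 1 3
1 3 1 3 1 2
3 1 3 1 0 0
[2] 2 1 0 3 2 3
3 0 0 1 1 1
0 1 3 1 3 1
3 0 0 2 1 3
1 3 1 3 1 2
3 2 3 1 0 0
[3] 2 1 0 3 2 3
3 0 0 1 1 1
0 1 3 1 3 1
3 0 0 2 1 3
1 3 1 3 1 2
3 3 3 1 0 0
[4] 2 1 0 3 2 3
3 0 0 1 1 1
0 1 3 1 3 1
3 1 0 2 1 3
3 0 3 3 1 2
0 3 0 2 0 0
[5] 2 1 0 3 2 3
3 0 0 1 1 1
0 1 3 1 3 1
3 1 0 2 1 3
3 1 3 3 1 2
1 0 1 2 0 0
[6] 2 1 0 3 2 3
3 0 0 1 1 1
0 1 3 1 3 1
3 1 0 2 1 3
3 1 3 3 1 2
1 1 1 2 0 0
[7] 2 1 0 3 2 3
3 0 0 1 1 1
0 1 3 1 3 1
3 1 0 2 1 3
3 1 3 3 1 2
1 2 1 2 0 0
[8] 2 1 0 3 2 3
3 0 0 1 1 1
0 1 3 1 3 1
3 1 0 2 1 3
3 1 3 3 1 2
1 3 1 2 0 0
[9] 2 1 0 3 2 3
3 0 0 1 1 1
0 1 3 1 3 1
3 1 0 2 1 3
3 2 3 3 1 2
2 0 2 2 0 0
[10] 2 1 0 3 2 3
3 0 0 1 1 1
0 1 3 1 3 1
3 1 0 2 1 3
3 2 3 3 1 2
2 1 2 2 0 0
[11] 2 1 0 3 2 3
3 0 0 1 1 1
0 1 3 1 3 1
3 1 0 2 1 3
3 2 3 3 1 2
2 2 2 2 0 0
[12] 2 1 0 3 2 3
3 0 0 1 1 1
0 1 3 1 3 1
3 1 0 2 1 3
3 2 3 3 1 2
2 3 2 2 0 0
[13] 2 1 0 3 2 3
3 0 0 1 1 1
0 1 3 1 3 1
3 1 0 2 1 3
3 3 3 3 1 2
3 0 3 2 0 0
[14] 2 1 0 3 2 3
3 0 0 1 1 1
0 1 3 1 3 1
3 1 0 2 1 3
3 3 3 3 1 2
3 1 3 2 0 0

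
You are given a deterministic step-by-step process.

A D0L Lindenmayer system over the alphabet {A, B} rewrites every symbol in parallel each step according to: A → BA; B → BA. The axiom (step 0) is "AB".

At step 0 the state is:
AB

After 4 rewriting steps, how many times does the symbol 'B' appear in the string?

gen 0: AB
gen 1: BABA
gen 2: BABABABA
gen 3: BABABABABABABABA
gen 4: BABABABABABABABABABABABABABABABA

16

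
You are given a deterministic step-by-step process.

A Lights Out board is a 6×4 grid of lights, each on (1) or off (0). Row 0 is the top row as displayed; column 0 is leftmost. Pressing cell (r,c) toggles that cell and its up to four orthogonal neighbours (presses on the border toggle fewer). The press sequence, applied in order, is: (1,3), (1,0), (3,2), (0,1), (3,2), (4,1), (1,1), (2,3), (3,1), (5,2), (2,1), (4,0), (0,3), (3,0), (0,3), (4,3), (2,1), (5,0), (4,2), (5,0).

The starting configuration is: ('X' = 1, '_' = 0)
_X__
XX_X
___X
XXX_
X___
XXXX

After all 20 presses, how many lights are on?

[0] _X__
XX_X
___X
XXX_
X___
XXXX
[1] _X_X
XXX_
____
XXX_
X___
XXXX
[2] XX_X
__X_
X___
XXX_
X___
XXXX
[3] XX_X
__X_
X_X_
X__X
X_X_
XXXX
[4] __XX
_XX_
X_X_
X__X
X_X_
XXXX
[5] __XX
_XX_
X___
XXX_
X___
XXXX
[6] __XX
_XX_
X___
X_X_
_XX_
X_XX
[7] _XXX
X___
XX__
X_X_
_XX_
X_XX
[8] _XXX
X__X
XXXX
X_XX
_XX_
X_XX
[9] _XXX
X__X
X_XX
_X_X
__X_
X_XX
[10] _XXX
X__X
X_XX
_X_X
____
XX__
[11] _XXX
XX_X
_X_X
___X
____
XX__
[12] _XXX
XX_X
_X_X
X__X
XX__
_X__
[13] _X__
XX__
_X_X
X__X
XX__
_X__
[14] _X__
XX__
XX_X
_X_X
_X__
_X__
[15] _XXX
XX_X
XX_X
_X_X
_X__
_X__
[16] _XXX
XX_X
XX_X
_X__
_XXX
_X_X
[17] _XXX
X__X
__XX
____
_XXX
_X_X
[18] _XXX
X__X
__XX
____
XXXX
X__X
[19] _XXX
X__X
__XX
__X_
X___
X_XX
[20] _XXX
X__X
__XX
__X_
____
_XXX

11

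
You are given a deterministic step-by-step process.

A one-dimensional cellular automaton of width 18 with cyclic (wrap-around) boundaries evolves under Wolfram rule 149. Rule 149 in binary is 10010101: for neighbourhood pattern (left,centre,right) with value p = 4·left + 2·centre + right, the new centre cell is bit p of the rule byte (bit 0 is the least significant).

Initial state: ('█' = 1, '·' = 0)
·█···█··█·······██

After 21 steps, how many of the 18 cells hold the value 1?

gen 0: ·█···█··█·······██
gen 1: ·███·██·███████···
gen 2: ··█······█████·███
gen 3: █·██████··███···█·
gen 4: █··████·█··█·██·█·
gen 5: ██··██··██·█····█·
gen 6: ··█···█····████·█·
gen 7: █·███·████··██··██
gen 8: ···█···██·█···█··█
gen 9: ██·███····███·██·█
gen 10: █···█·███··█······
gen 11: ███·█··█·█·██████·
gen 12: ·█··██·█·█··████··
gen 13: ·██····█·██··██·██
gen 14: ···███·█···█······
gen 15: ██··█··███·███████
gen 16: █·█·██··█···██████
gen 17: ··█···█·███··█████
gen 18: █·███·█··█·█··███·
gen 19: █··█··██·█·██··█··
gen 20: ██·██····█···█·██·
gen 21: ·····███·███·█····

7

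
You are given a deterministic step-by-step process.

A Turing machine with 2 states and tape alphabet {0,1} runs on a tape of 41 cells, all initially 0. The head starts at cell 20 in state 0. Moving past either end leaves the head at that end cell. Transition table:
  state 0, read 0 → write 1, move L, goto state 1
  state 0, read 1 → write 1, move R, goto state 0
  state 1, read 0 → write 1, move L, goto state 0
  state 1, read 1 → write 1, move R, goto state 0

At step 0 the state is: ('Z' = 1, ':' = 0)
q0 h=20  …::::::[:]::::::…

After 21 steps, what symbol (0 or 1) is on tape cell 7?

1

k=0  q0 h=20  …::::::[:]::::::…
k=1  q1 h=19  …::::::[:]Z:::::…
k=2  q0 h=18  …::::::[:]ZZ::::…
k=3  q1 h=17  …::::::[:]ZZZ:::…
k=4  q0 h=16  …::::::[:]ZZZZ::…
k=5  q1 h=15  …::::::[:]ZZZZZ:…
k=6  q0 h=14  …::::::[:]ZZZZZZ…
k=7  q1 h=13  …::::::[:]ZZZZZZ…
k=8  q0 h=12  …::::::[:]ZZZZZZ…
k=9  q1 h=11  …::::::[:]ZZZZZZ…
k=10  q0 h=10  …::::::[:]ZZZZZZ…
k=11  q1 h= 9  …::::::[:]ZZZZZZ…
k=12  q0 h= 8  …::::::[:]ZZZZZZ…
k=13  q1 h= 7  …::::::[:]ZZZZZZ…
k=14  q0 h= 6  |::::::[:]ZZZZZZ…
k=15  q1 h= 5  |:::::[:]ZZZZZZ…
k=16  q0 h= 4  |::::[:]ZZZZZZ…
k=17  q1 h= 3  |:::[:]ZZZZZZ…
k=18  q0 h= 2  |::[:]ZZZZZZ…
k=19  q1 h= 1  |:[:]ZZZZZZ…
k=20  q0 h= 0  |[:]ZZZZZZ…
k=21  q1 h= 0  |[Z]ZZZZZZ…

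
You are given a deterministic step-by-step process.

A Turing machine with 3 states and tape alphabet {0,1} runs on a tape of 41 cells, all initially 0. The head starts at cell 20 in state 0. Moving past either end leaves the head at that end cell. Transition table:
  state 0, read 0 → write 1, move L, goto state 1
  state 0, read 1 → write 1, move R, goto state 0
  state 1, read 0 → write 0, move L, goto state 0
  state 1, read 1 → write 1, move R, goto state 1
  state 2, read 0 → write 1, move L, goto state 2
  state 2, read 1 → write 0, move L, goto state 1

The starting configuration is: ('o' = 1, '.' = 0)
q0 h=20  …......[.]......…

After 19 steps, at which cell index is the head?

[0] q0 h=20  …......[.]......…
[1] q1 h=19  …......[.]o.....…
[2] q0 h=18  …......[.].o....…
[3] q1 h=17  …......[.]o.o...…
[4] q0 h=16  …......[.].o.o..…
[5] q1 h=15  …......[.]o.o.o.…
[6] q0 h=14  …......[.].o.o.o…
[7] q1 h=13  …......[.]o.o.o.…
[8] q0 h=12  …......[.].o.o.o…
[9] q1 h=11  …......[.]o.o.o.…
[10] q0 h=10  …......[.].o.o.o…
[11] q1 h= 9  …......[.]o.o.o.…
[12] q0 h= 8  …......[.].o.o.o…
[13] q1 h= 7  …......[.]o.o.o.…
[14] q0 h= 6  |......[.].o.o.o…
[15] q1 h= 5  |.....[.]o.o.o.…
[16] q0 h= 4  |....[.].o.o.o…
[17] q1 h= 3  |...[.]o.o.o.…
[18] q0 h= 2  |..[.].o.o.o…
[19] q1 h= 1  |.[.]o.o.o.…

1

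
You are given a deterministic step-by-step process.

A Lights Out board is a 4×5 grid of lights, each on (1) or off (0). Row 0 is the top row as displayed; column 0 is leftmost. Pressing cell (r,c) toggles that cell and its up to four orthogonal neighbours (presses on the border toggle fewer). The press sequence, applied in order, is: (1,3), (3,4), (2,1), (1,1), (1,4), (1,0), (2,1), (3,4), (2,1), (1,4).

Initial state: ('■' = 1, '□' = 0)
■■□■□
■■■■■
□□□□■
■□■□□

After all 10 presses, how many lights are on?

gen 0: ■■□■□
■■■■■
□□□□■
■□■□□
gen 1: ■■□□□
■■□□□
□□□■■
■□■□□
gen 2: ■■□□□
■■□□□
□□□■□
■□■■■
gen 3: ■■□□□
■□□□□
■■■■□
■■■■■
gen 4: ■□□□□
□■■□□
■□■■□
■■■■■
gen 5: ■□□□■
□■■■■
■□■■■
■■■■■
gen 6: □□□□■
■□■■■
□□■■■
■■■■■
gen 7: □□□□■
■■■■■
■■□■■
■□■■■
gen 8: □□□□■
■■■■■
■■□■□
■□■□□
gen 9: □□□□■
■□■■■
□□■■□
■■■□□
gen 10: □□□□□
■□■□□
□□■■■
■■■□□

8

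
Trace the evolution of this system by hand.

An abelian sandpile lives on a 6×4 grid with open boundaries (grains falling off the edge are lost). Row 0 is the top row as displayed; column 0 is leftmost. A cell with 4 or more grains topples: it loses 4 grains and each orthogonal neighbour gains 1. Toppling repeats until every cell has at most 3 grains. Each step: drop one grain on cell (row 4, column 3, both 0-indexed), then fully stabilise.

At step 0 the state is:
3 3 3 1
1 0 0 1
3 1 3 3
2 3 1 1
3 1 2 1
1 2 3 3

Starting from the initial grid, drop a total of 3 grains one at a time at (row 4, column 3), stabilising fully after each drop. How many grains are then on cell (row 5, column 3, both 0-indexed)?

0) 3 3 3 1
1 0 0 1
3 1 3 3
2 3 1 1
3 1 2 1
1 2 3 3
1) 3 3 3 1
1 0 0 1
3 1 3 3
2 3 1 1
3 1 2 2
1 2 3 3
2) 3 3 3 1
1 0 0 1
3 1 3 3
2 3 1 1
3 1 2 3
1 2 3 3
3) 3 3 3 1
1 0 0 1
3 1 3 3
2 3 2 2
3 2 0 2
1 3 1 1

1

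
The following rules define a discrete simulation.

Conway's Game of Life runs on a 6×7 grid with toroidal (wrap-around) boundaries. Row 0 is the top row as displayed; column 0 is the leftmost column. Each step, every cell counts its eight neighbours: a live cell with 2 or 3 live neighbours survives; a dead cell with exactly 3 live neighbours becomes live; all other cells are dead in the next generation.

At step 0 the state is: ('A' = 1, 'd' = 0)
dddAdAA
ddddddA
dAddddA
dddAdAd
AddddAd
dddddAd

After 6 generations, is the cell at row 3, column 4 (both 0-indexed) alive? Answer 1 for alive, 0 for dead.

0

0) dddAdAA
ddddddA
dAddddA
dddAdAd
AddddAd
dddddAd
1) ddddAAA
ddddddA
AddddAA
AdddAAd
dddddAd
dddddAd
2) ddddAdA
ddddAdd
AdddAdd
AdddAdd
dddddAd
ddddddd
3) dddddAd
dddAAdd
dddAAAd
ddddAAA
ddddddd
dddddAd
4) dddddAd
dddAddd
ddddddA
dddAddA
ddddAdA
ddddddd
5) ddddddd
ddddddd
ddddddd
AdddddA
dddddAd
dddddAd
6) ddddddd
ddddddd
ddddddd
ddddddA
dddddAd
ddddddd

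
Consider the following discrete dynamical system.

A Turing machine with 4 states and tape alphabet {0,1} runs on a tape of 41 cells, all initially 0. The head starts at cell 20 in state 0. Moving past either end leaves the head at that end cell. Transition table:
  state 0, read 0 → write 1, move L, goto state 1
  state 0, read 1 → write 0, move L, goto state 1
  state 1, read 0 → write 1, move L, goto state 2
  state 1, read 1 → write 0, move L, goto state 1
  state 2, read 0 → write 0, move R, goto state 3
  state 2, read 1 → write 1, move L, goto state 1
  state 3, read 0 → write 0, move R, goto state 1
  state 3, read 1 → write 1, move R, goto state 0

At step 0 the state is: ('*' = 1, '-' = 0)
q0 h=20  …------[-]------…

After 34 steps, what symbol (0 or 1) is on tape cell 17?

1

step 0: q0 h=20  …------[-]------…
step 1: q1 h=19  …------[-]*-----…
step 2: q2 h=18  …------[-]**----…
step 3: q3 h=19  …------[*]*-----…
step 4: q0 h=20  …-----*[*]------…
step 5: q1 h=19  …------[*]------…
step 6: q1 h=18  …------[-]------…
step 7: q2 h=17  …------[-]*-----…
step 8: q3 h=18  …------[*]------…
step 9: q0 h=19  …-----*[-]------…
step 10: q1 h=18  …------[*]*-----…
step 11: q1 h=17  …------[-]-*----…
step 12: q2 h=16  …------[-]*-*---…
step 13: q3 h=17  …------[*]-*----…
step 14: q0 h=18  …-----*[-]*-----…
step 15: q1 h=17  …------[*]**----…
step 16: q1 h=16  …------[-]-**---…
step 17: q2 h=15  …------[-]*-**--…
step 18: q3 h=16  …------[*]-**---…
step 19: q0 h=17  …-----*[-]**----…
step 20: q1 h=16  …------[*]***---…
step 21: q1 h=15  …------[-]-***--…
step 22: q2 h=14  …------[-]*-***-…
step 23: q3 h=15  …------[*]-***--…
step 24: q0 h=16  …-----*[-]***---…
step 25: q1 h=15  …------[*]****--…
step 26: q1 h=14  …------[-]-****-…
step 27: q2 h=13  …------[-]*-****…
step 28: q3 h=14  …------[*]-****-…
step 29: q0 h=15  …-----*[-]****--…
step 30: q1 h=14  …------[*]*****-…
step 31: q1 h=13  …------[-]-*****…
step 32: q2 h=12  …------[-]*-****…
step 33: q3 h=13  …------[*]-*****…
step 34: q0 h=14  …-----*[-]*****-…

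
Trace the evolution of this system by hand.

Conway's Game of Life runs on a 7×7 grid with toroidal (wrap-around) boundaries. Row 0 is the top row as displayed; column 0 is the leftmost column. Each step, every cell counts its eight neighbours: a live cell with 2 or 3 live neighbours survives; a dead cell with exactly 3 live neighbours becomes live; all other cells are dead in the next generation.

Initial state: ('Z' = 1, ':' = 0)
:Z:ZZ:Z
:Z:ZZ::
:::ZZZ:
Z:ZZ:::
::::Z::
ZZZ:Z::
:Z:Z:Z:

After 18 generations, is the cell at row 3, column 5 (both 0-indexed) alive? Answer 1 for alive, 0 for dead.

1

step 0: :Z:ZZ:Z
:Z:ZZ::
:::ZZZ:
Z:ZZ:::
::::Z::
ZZZ:Z::
:Z:Z:Z:
step 1: :Z:::::
Z::::::
:Z:::Z:
::Z::Z:
Z:::Z::
ZZZ:ZZ:
:::::ZZ
step 2: Z:::::Z
ZZ:::::
:Z::::Z
:Z::ZZZ
Z:Z:Z::
ZZ:ZZ::
::Z:ZZZ
step 3: :::::::
:Z:::::
:ZZ:::Z
:ZZZZ:Z
::Z::::
Z::::::
::Z:Z::
step 4: :::::::
ZZZ::::
:::::Z:
:::::Z:
Z:Z::::
:Z:Z:::
:::::::
step 5: :Z:::::
:Z:::::
:Z::::Z
::::::Z
:ZZ::::
:ZZ::::
:::::::
step 6: :::::::
:ZZ::::
:::::::
:ZZ::::
ZZZ::::
:ZZ::::
:ZZ::::
step 7: :::::::
:::::::
:::::::
Z:Z::::
Z::Z:::
:::Z:::
:ZZ::::
step 8: :::::::
:::::::
:::::::
:Z:::::
:ZZZ:::
:Z:Z:::
::Z::::
step 9: :::::::
:::::::
:::::::
:Z:::::
ZZ:Z:::
:Z:Z:::
::Z::::
step 10: :::::::
:::::::
:::::::
ZZZ::::
ZZ:::::
ZZ:Z:::
::Z::::
step 11: :::::::
:::::::
:Z:::::
Z:Z::::
::::::Z
Z::::::
:ZZ::::
step 12: :::::::
:::::::
:Z:::::
ZZ:::::
ZZ::::Z
ZZ:::::
:Z:::::
step 13: :::::::
:::::::
ZZ:::::
::Z:::Z
::Z:::Z
::Z:::Z
ZZ:::::
step 14: :::::::
:::::::
ZZ:::::
::Z:::Z
ZZZZ:ZZ
::Z:::Z
ZZ:::::
step 15: :::::::
:::::::
ZZ:::::
:::Z:Z:
:::Z:Z:
:::Z:Z:
ZZ:::::
step 16: :::::::
:::::::
:::::::
::Z:::Z
::ZZ:ZZ
::Z:::Z
:::::::
step 17: :::::::
:::::::
:::::::
::ZZ:ZZ
ZZZZ:ZZ
::ZZ:ZZ
:::::::
step 18: :::::::
:::::::
:::::::
:::Z:Z:
:::::::
:::Z:Z:
:::::::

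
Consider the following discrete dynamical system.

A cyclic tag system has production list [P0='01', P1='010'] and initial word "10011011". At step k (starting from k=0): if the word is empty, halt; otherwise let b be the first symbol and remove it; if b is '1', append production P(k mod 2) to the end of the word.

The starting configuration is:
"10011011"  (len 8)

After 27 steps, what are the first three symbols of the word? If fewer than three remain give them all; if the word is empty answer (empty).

101

k=0  "10011011"  (len 8)
k=1  "001101101"  (len 9)
k=2  "01101101"  (len 8)
k=3  "1101101"  (len 7)
k=4  "101101010"  (len 9)
k=5  "0110101001"  (len 10)
k=6  "110101001"  (len 9)
k=7  "1010100101"  (len 10)
k=8  "010100101010"  (len 12)
k=9  "10100101010"  (len 11)
k=10  "0100101010010"  (len 13)
k=11  "100101010010"  (len 12)
k=12  "00101010010010"  (len 14)
k=13  "0101010010010"  (len 13)
k=14  "101010010010"  (len 12)
k=15  "0101001001001"  (len 13)
k=16  "101001001001"  (len 12)
k=17  "0100100100101"  (len 13)
k=18  "100100100101"  (len 12)
k=19  "0010010010101"  (len 13)
k=20  "010010010101"  (len 12)
k=21  "10010010101"  (len 11)
k=22  "0010010101010"  (len 13)
k=23  "010010101010"  (len 12)
k=24  "10010101010"  (len 11)
k=25  "001010101001"  (len 12)
k=26  "01010101001"  (len 11)
k=27  "1010101001"  (len 10)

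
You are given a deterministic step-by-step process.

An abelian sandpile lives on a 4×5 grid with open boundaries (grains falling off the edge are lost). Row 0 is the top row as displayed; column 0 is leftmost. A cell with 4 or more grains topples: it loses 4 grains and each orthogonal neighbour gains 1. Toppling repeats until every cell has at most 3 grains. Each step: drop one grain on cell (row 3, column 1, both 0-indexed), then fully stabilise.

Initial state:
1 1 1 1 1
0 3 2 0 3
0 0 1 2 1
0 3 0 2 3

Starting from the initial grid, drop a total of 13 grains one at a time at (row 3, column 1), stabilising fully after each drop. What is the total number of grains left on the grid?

0) 1 1 1 1 1
0 3 2 0 3
0 0 1 2 1
0 3 0 2 3
1) 1 1 1 1 1
0 3 2 0 3
0 1 1 2 1
1 0 1 2 3
2) 1 1 1 1 1
0 3 2 0 3
0 1 1 2 1
1 1 1 2 3
3) 1 1 1 1 1
0 3 2 0 3
0 1 1 2 1
1 2 1 2 3
4) 1 1 1 1 1
0 3 2 0 3
0 1 1 2 1
1 3 1 2 3
5) 1 1 1 1 1
0 3 2 0 3
0 2 1 2 1
2 0 2 2 3
6) 1 1 1 1 1
0 3 2 0 3
0 2 1 2 1
2 1 2 2 3
7) 1 1 1 1 1
0 3 2 0 3
0 2 1 2 1
2 2 2 2 3
8) 1 1 1 1 1
0 3 2 0 3
0 2 1 2 1
2 3 2 2 3
9) 1 1 1 1 1
0 3 2 0 3
0 3 1 2 1
3 0 3 2 3
10) 1 1 1 1 1
0 3 2 0 3
0 3 1 2 1
3 1 3 2 3
11) 1 1 1 1 1
0 3 2 0 3
0 3 1 2 1
3 2 3 2 3
12) 1 1 1 1 1
0 3 2 0 3
0 3 1 2 1
3 3 3 2 3
13) 1 2 1 1 1
1 0 3 0 3
2 1 3 2 1
0 3 0 3 3

31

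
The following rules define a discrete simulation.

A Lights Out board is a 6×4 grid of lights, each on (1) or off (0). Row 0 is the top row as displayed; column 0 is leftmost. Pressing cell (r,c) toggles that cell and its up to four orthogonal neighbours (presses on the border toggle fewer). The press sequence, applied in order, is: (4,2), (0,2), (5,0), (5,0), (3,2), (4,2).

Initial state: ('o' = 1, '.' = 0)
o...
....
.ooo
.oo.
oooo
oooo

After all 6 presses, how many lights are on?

k=0  o...
....
.ooo
.oo.
oooo
oooo
k=1  o...
....
.ooo
.o..
o...
oo.o
k=2  oooo
..o.
.ooo
.o..
o...
oo.o
k=3  oooo
..o.
.ooo
.o..
....
...o
k=4  oooo
..o.
.ooo
.o..
o...
oo.o
k=5  oooo
..o.
.o.o
..oo
o.o.
oo.o
k=6  oooo
..o.
.o.o
...o
oo.o
oooo

15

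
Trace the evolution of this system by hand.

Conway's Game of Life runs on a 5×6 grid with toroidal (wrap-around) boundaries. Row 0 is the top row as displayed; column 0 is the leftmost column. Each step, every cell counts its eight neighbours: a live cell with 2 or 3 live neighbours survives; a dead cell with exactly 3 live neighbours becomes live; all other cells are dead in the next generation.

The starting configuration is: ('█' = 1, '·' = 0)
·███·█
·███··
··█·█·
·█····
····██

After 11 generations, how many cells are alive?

[0] ·███·█
·███··
··█·█·
·█····
····██
[1] ·█···█
█·····
······
···███
·█·███
[2] ·██··█
█·····
····██
█·██·█
···█··
[3] ███···
██··█·
·█·██·
█·██·█
···█·█
[4] ··███·
····█·
······
██···█
···█·█
[5] ··█··█
····█·
█····█
█···██
·█·█·█
[6] █·██·█
█···█·
█·····
·█····
·███··
[7] █····█
█··██·
██···█
██····
···██·
[8] █·····
····█·
··█·█·
·██·█·
·█··█·
[9] ·····█
···█·█
·██·██
·██·██
████·█
[10] ·█·█·█
··██·█
·█····
······
···█··
[11] █··█··
·█·█··
··█···
······
··█·█·

7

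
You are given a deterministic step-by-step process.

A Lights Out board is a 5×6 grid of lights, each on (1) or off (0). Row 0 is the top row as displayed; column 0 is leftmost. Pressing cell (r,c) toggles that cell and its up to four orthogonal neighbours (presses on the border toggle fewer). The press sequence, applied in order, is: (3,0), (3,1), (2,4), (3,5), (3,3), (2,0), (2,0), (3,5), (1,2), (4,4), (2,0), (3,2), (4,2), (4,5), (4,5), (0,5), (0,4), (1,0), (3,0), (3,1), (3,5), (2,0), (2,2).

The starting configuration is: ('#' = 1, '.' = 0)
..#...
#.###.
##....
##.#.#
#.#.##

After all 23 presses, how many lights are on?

[0] ..#...
#.###.
##....
##.#.#
#.#.##
[1] ..#...
#.###.
.#....
...#.#
..#.##
[2] ..#...
#.###.
......
####.#
.##.##
[3] ..#...
#.##..
...###
######
.##.##
[4] ..#...
#.##..
...##.
####..
.##.#.
[5] ..#...
#.##..
....#.
##..#.
.####.
[6] ..#...
..##..
##..#.
.#..#.
.####.
[7] ..#...
#.##..
....#.
##..#.
.####.
[8] ..#...
#.##..
....##
##...#
.#####
[9] ......
##....
..#.##
##...#
.#####
[10] ......
##....
..#.##
##..##
.##...
[11] ......
.#....
###.##
.#..##
.##...
[12] ......
.#....
##..##
..####
.#....
[13] ......
.#....
##..##
...###
..##..
[14] ......
.#....
##..##
...##.
..####
[15] ......
.#....
##..##
...###
..##..
[16] ....##
.#...#
##..##
...###
..##..
[17] ...#..
.#..##
##..##
...###
..##..
[18] #..#..
#...##
.#..##
...###
..##..
[19] #..#..
#...##
##..##
##.###
#.##..
[20] #..#..
#...##
#...##
..####
####..
[21] #..#..
#...##
#...#.
..##..
####.#
[22] #..#..
....##
.#..#.
#.##..
####.#
[23] #..#..
..#.##
..###.
#..#..
####.#

15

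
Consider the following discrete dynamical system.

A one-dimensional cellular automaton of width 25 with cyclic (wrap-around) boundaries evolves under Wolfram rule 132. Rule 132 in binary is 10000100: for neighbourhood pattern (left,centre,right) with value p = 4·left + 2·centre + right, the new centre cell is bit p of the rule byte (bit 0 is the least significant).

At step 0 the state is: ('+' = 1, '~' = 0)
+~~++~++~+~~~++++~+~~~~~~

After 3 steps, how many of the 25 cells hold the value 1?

gen 0: +~~++~++~+~~~++++~+~~~~~~
gen 1: +~~~~~~~~+~~~~++~~+~~~~~~
gen 2: +~~~~~~~~+~~~~~~~~+~~~~~~
gen 3: +~~~~~~~~+~~~~~~~~+~~~~~~

3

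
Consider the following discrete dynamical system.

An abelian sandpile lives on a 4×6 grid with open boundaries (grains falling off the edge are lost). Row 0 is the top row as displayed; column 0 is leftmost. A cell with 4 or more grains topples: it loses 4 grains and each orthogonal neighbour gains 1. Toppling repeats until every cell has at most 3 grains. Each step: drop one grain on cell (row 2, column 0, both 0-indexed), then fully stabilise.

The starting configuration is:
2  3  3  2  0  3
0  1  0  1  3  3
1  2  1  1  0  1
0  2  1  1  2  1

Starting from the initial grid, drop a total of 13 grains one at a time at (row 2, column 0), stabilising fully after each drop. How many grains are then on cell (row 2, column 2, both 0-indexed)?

2

k=0  2  3  3  2  0  3
0  1  0  1  3  3
1  2  1  1  0  1
0  2  1  1  2  1
k=1  2  3  3  2  0  3
0  1  0  1  3  3
2  2  1  1  0  1
0  2  1  1  2  1
k=2  2  3  3  2  0  3
0  1  0  1  3  3
3  2  1  1  0  1
0  2  1  1  2  1
k=3  2  3  3  2  0  3
1  1  0  1  3  3
0  3  1  1  0  1
1  2  1  1  2  1
k=4  2  3  3  2  0  3
1  1  0  1  3  3
1  3  1  1  0  1
1  2  1  1  2  1
k=5  2  3  3  2  0  3
1  1  0  1  3  3
2  3  1  1  0  1
1  2  1  1  2  1
k=6  2  3  3  2  0  3
1  1  0  1  3  3
3  3  1  1  0  1
1  2  1  1  2  1
k=7  2  3  3  2  0  3
2  2  0  1  3  3
1  0  2  1  0  1
2  3  1  1  2  1
k=8  2  3  3  2  0  3
2  2  0  1  3  3
2  0  2  1  0  1
2  3  1  1  2  1
k=9  2  3  3  2  0  3
2  2  0  1  3  3
3  0  2  1  0  1
2  3  1  1  2  1
k=10  2  3  3  2  0  3
3  2  0  1  3  3
0  1  2  1  0  1
3  3  1  1  2  1
k=11  2  3  3  2  0  3
3  2  0  1  3  3
1  1  2  1  0  1
3  3  1  1  2  1
k=12  2  3  3  2  0  3
3  2  0  1  3  3
2  1  2  1  0  1
3  3  1  1  2  1
k=13  2  3  3  2  0  3
3  2  0  1  3  3
3  1  2  1  0  1
3  3  1  1  2  1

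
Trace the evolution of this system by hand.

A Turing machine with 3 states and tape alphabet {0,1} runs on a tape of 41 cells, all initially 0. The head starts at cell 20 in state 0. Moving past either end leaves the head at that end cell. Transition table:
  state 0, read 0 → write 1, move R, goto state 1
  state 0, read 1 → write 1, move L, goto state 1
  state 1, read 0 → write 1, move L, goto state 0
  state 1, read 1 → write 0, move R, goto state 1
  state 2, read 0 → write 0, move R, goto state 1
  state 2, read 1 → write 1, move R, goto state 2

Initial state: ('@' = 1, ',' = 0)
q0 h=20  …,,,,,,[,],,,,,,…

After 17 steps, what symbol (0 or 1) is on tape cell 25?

0

gen 0: q0 h=20  …,,,,,,[,],,,,,,…
gen 1: q1 h=21  …,,,,,@[,],,,,,,…
gen 2: q0 h=20  …,,,,,,[@]@,,,,,…
gen 3: q1 h=19  …,,,,,,[,]@@,,,,…
gen 4: q0 h=18  …,,,,,,[,]@@@,,,…
gen 5: q1 h=19  …,,,,,@[@]@@,,,,…
gen 6: q1 h=20  …,,,,@,[@]@,,,,,…
gen 7: q1 h=21  …,,,@,,[@],,,,,,…
gen 8: q1 h=22  …,,@,,,[,],,,,,,…
gen 9: q0 h=21  …,,,@,,[,]@,,,,,…
gen 10: q1 h=22  …,,@,,@[@],,,,,,…
gen 11: q1 h=23  …,@,,@,[,],,,,,,…
gen 12: q0 h=22  …,,@,,@[,]@,,,,,…
gen 13: q1 h=23  …,@,,@@[@],,,,,,…
gen 14: q1 h=24  …@,,@@,[,],,,,,,…
gen 15: q0 h=23  …,@,,@@[,]@,,,,,…
gen 16: q1 h=24  …@,,@@@[@],,,,,,…
gen 17: q1 h=25  …,,@@@,[,],,,,,,…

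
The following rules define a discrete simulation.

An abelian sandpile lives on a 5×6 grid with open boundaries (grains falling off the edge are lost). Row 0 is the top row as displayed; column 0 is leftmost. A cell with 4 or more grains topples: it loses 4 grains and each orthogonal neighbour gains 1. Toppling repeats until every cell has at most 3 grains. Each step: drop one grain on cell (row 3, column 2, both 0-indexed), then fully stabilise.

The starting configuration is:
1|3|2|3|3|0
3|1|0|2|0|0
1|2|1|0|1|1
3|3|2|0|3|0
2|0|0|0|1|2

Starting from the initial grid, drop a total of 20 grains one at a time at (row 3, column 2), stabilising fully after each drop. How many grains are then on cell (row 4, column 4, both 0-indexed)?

3

k=0  1|3|2|3|3|0
3|1|0|2|0|0
1|2|1|0|1|1
3|3|2|0|3|0
2|0|0|0|1|2
k=1  1|3|2|3|3|0
3|1|0|2|0|0
1|2|1|0|1|1
3|3|3|0|3|0
2|0|0|0|1|2
k=2  1|3|2|3|3|0
3|1|0|2|0|0
2|3|2|0|1|1
0|1|1|1|3|0
3|1|1|0|1|2
k=3  1|3|2|3|3|0
3|1|0|2|0|0
2|3|2|0|1|1
0|1|2|1|3|0
3|1|1|0|1|2
k=4  1|3|2|3|3|0
3|1|0|2|0|0
2|3|2|0|1|1
0|1|3|1|3|0
3|1|1|0|1|2
k=5  1|3|2|3|3|0
3|1|0|2|0|0
2|3|3|0|1|1
0|2|0|2|3|0
3|1|2|0|1|2
k=6  1|3|2|3|3|0
3|1|0|2|0|0
2|3|3|0|1|1
0|2|1|2|3|0
3|1|2|0|1|2
k=7  1|3|2|3|3|0
3|1|0|2|0|0
2|3|3|0|1|1
0|2|2|2|3|0
3|1|2|0|1|2
k=8  1|3|2|3|3|0
3|1|0|2|0|0
2|3|3|0|1|1
0|2|3|2|3|0
3|1|2|0|1|2
k=9  1|3|2|3|3|0
3|2|1|2|0|0
3|1|1|1|1|1
1|0|2|3|3|0
3|2|3|0|1|2
k=10  1|3|2|3|3|0
3|2|1|2|0|0
3|1|1|1|1|1
1|0|3|3|3|0
3|2|3|0|1|2
k=11  1|3|2|3|3|0
3|2|1|2|0|0
3|1|2|2|2|1
1|1|2|1|0|1
3|3|0|2|2|2
k=12  1|3|2|3|3|0
3|2|1|2|0|0
3|1|2|2|2|1
1|1|3|1|0|1
3|3|0|2|2|2
k=13  1|3|2|3|3|0
3|2|1|2|0|0
3|1|3|2|2|1
1|2|0|2|0|1
3|3|1|2|2|2
k=14  1|3|2|3|3|0
3|2|1|2|0|0
3|1|3|2|2|1
1|2|1|2|0|1
3|3|1|2|2|2
k=15  1|3|2|3|3|0
3|2|1|2|0|0
3|1|3|2|2|1
1|2|2|2|0|1
3|3|1|2|2|2
k=16  1|3|2|3|3|0
3|2|1|2|0|0
3|1|3|2|2|1
1|2|3|2|0|1
3|3|1|2|2|2
k=17  1|3|2|3|3|0
3|2|2|2|0|0
3|2|0|3|2|1
1|3|1|3|0|1
3|3|2|2|2|2
k=18  1|3|2|3|3|0
3|2|2|2|0|0
3|2|0|3|2|1
1|3|2|3|0|1
3|3|2|2|2|2
k=19  1|3|2|3|3|0
3|2|2|2|0|0
3|2|0|3|2|1
1|3|3|3|0|1
3|3|2|2|2|2
k=20  1|3|2|3|3|0
3|2|2|3|0|0
3|3|2|0|3|1
3|1|3|2|1|1
0|2|1|0|3|2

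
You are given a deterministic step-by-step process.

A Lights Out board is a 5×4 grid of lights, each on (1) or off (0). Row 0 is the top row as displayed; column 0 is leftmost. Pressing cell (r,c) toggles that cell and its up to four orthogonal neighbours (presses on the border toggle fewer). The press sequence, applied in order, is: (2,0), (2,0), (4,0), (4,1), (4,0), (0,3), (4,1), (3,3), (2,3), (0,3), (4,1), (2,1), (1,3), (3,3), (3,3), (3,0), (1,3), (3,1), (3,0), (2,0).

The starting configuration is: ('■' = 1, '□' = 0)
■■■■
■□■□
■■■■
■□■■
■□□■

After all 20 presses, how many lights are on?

15

gen 0: ■■■■
■□■□
■■■■
■□■■
■□□■
gen 1: ■■■■
□□■□
□□■■
□□■■
■□□■
gen 2: ■■■■
■□■□
■■■■
■□■■
■□□■
gen 3: ■■■■
■□■□
■■■■
□□■■
□■□■
gen 4: ■■■■
■□■□
■■■■
□■■■
■□■■
gen 5: ■■■■
■□■□
■■■■
■■■■
□■■■
gen 6: ■■□□
■□■■
■■■■
■■■■
□■■■
gen 7: ■■□□
■□■■
■■■■
■□■■
■□□■
gen 8: ■■□□
■□■■
■■■□
■□□□
■□□□
gen 9: ■■□□
■□■□
■■□■
■□□■
■□□□
gen 10: ■■■■
■□■■
■■□■
■□□■
■□□□
gen 11: ■■■■
■□■■
■■□■
■■□■
□■■□
gen 12: ■■■■
■■■■
□□■■
■□□■
□■■□
gen 13: ■■■□
■■□□
□□■□
■□□■
□■■□
gen 14: ■■■□
■■□□
□□■■
■□■□
□■■■
gen 15: ■■■□
■■□□
□□■□
■□□■
□■■□
gen 16: ■■■□
■■□□
■□■□
□■□■
■■■□
gen 17: ■■■■
■■■■
■□■■
□■□■
■■■□
gen 18: ■■■■
■■■■
■■■■
■□■■
■□■□
gen 19: ■■■■
■■■■
□■■■
□■■■
□□■□
gen 20: ■■■■
□■■■
■□■■
■■■■
□□■□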